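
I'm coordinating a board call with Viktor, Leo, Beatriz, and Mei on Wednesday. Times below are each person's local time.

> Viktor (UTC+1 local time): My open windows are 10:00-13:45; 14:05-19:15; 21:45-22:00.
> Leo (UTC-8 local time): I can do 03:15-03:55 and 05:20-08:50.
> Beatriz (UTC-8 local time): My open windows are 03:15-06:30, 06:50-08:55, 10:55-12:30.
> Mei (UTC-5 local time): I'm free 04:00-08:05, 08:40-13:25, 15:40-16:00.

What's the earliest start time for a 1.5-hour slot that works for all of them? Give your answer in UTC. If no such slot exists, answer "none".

Viktor in UTC: 09:00-12:45, 13:05-18:15, 20:45-21:00 (subtract 1h to convert from UTC+1).
Leo in UTC: 11:15-11:55, 13:20-16:50 (add 8h to convert from UTC-8).
Beatriz in UTC: 11:15-14:30, 14:50-16:55, 18:55-20:30 (add 8h to convert from UTC-8).
Mei in UTC: 09:00-13:05, 13:40-18:25, 20:40-21:00 (add 5h to convert from UTC-5).
Viktor ∩ Leo: 11:15-11:55, 13:20-16:50.
Viktor ∩ Leo ∩ Beatriz: 11:15-11:55, 13:20-14:30, 14:50-16:50.
Viktor ∩ Leo ∩ Beatriz ∩ Mei: 11:15-11:55, 13:40-14:30, 14:50-16:50.
The first common window of at least 90 minutes is 14:50-16:50, so the earliest start is 14:50.

14:50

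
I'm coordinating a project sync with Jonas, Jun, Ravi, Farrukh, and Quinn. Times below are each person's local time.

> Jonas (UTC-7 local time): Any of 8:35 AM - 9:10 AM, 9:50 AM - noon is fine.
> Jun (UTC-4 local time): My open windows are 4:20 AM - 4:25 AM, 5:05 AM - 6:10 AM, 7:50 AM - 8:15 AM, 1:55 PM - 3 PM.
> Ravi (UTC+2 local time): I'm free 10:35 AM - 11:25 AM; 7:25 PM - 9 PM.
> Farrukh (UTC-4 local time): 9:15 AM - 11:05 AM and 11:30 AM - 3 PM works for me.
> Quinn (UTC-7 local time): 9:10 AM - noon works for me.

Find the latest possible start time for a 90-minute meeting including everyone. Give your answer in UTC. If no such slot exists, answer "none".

Jonas in UTC: 15:35-16:10, 16:50-19:00 (add 7h to convert from UTC-7).
Jun in UTC: 08:20-08:25, 09:05-10:10, 11:50-12:15, 17:55-19:00 (add 4h to convert from UTC-4).
Ravi in UTC: 08:35-09:25, 17:25-19:00 (subtract 2h to convert from UTC+2).
Farrukh in UTC: 13:15-15:05, 15:30-19:00 (add 4h to convert from UTC-4).
Quinn in UTC: 16:10-19:00 (add 7h to convert from UTC-7).
Jonas ∩ Jun: 17:55-19:00.
Jonas ∩ Jun ∩ Ravi: 17:55-19:00.
Jonas ∩ Jun ∩ Ravi ∩ Farrukh: 17:55-19:00.
Jonas ∩ Jun ∩ Ravi ∩ Farrukh ∩ Quinn: 17:55-19:00.
Those are the intersection windows.
No common window is at least 90 minutes long.

none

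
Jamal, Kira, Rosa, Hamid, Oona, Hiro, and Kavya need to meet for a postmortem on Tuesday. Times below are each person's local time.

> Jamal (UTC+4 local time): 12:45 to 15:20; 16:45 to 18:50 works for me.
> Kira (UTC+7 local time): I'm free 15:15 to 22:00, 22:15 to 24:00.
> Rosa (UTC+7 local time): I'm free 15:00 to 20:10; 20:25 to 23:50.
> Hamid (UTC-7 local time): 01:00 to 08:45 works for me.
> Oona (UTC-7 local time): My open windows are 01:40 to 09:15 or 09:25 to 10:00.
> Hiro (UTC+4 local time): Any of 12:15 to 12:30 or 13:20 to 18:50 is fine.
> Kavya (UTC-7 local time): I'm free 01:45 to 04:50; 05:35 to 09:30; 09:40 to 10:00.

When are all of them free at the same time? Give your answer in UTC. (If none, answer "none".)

Jamal in UTC: 08:45-11:20, 12:45-14:50 (subtract 4h to convert from UTC+4).
Kira in UTC: 08:15-15:00, 15:15-17:00 (subtract 7h to convert from UTC+7).
Rosa in UTC: 08:00-13:10, 13:25-16:50 (subtract 7h to convert from UTC+7).
Hamid in UTC: 08:00-15:45 (add 7h to convert from UTC-7).
Oona in UTC: 08:40-16:15, 16:25-17:00 (add 7h to convert from UTC-7).
Hiro in UTC: 08:15-08:30, 09:20-14:50 (subtract 4h to convert from UTC+4).
Kavya in UTC: 08:45-11:50, 12:35-16:30, 16:40-17:00 (add 7h to convert from UTC-7).
Jamal ∩ Kira: 08:45-11:20, 12:45-14:50.
Jamal ∩ Kira ∩ Rosa: 08:45-11:20, 12:45-13:10, 13:25-14:50.
Jamal ∩ Kira ∩ Rosa ∩ Hamid: 08:45-11:20, 12:45-13:10, 13:25-14:50.
Jamal ∩ Kira ∩ Rosa ∩ Hamid ∩ Oona: 08:45-11:20, 12:45-13:10, 13:25-14:50.
Jamal ∩ Kira ∩ Rosa ∩ Hamid ∩ Oona ∩ Hiro: 09:20-11:20, 12:45-13:10, 13:25-14:50.
Jamal ∩ Kira ∩ Rosa ∩ Hamid ∩ Oona ∩ Hiro ∩ Kavya: 09:20-11:20, 12:45-13:10, 13:25-14:50.
So the common availability across everyone is 09:20-11:20, 12:45-13:10, 13:25-14:50.

09:20-11:20, 12:45-13:10, 13:25-14:50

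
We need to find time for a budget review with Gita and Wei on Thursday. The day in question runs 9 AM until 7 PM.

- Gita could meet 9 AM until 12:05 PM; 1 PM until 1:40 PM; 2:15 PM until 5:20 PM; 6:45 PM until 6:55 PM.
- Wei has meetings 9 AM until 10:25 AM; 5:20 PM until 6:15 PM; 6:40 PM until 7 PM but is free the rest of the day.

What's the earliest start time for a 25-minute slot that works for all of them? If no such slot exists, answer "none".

Gita free: 09:00-12:05, 13:00-13:40, 14:15-17:20, 18:45-18:55.
Wei free: 10:25-17:20, 18:15-18:40 (invert busy blocks within the working day).
Gita ∩ Wei: 10:25-12:05, 13:00-13:40, 14:15-17:20.
The first common window of at least 25 minutes is 10:25-12:05, so the earliest start is 10:25.

10:25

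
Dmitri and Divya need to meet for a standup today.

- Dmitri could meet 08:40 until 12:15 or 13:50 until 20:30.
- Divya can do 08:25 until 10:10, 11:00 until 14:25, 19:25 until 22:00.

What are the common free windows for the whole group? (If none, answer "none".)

08:40-10:10, 11:00-12:15, 13:50-14:25, 19:25-20:30

Dmitri ∩ Divya: 08:40-10:10, 11:00-12:15, 13:50-14:25, 19:25-20:30.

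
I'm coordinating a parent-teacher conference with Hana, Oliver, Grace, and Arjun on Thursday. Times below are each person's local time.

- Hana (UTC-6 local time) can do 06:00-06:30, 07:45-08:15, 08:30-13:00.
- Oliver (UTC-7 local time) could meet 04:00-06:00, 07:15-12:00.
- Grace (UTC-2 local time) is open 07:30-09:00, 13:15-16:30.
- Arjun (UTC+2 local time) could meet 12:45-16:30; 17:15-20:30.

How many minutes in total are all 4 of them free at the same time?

Hana in UTC: 12:00-12:30, 13:45-14:15, 14:30-19:00 (add 6h to convert from UTC-6).
Oliver in UTC: 11:00-13:00, 14:15-19:00 (add 7h to convert from UTC-7).
Grace in UTC: 09:30-11:00, 15:15-18:30 (add 2h to convert from UTC-2).
Arjun in UTC: 10:45-14:30, 15:15-18:30 (subtract 2h to convert from UTC+2).
Hana ∩ Oliver: 12:00-12:30, 14:30-19:00.
Hana ∩ Oliver ∩ Grace: 15:15-18:30.
Hana ∩ Oliver ∩ Grace ∩ Arjun: 15:15-18:30.
That's a single block of 195 minutes.

195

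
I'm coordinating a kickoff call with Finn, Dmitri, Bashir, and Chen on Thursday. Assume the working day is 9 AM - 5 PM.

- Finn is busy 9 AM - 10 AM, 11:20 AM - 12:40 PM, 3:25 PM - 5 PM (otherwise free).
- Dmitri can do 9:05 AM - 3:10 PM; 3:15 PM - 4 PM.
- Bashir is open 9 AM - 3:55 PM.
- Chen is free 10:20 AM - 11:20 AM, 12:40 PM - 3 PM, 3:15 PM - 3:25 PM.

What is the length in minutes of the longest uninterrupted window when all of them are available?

140

Finn free: 10:00-11:20, 12:40-15:25 (invert busy blocks within the working day).
Dmitri free: 09:05-15:10, 15:15-16:00.
Bashir free: 09:00-15:55.
Chen free: 10:20-11:20, 12:40-15:00, 15:15-15:25.
Finn ∩ Dmitri: 10:00-11:20, 12:40-15:10, 15:15-15:25.
Finn ∩ Dmitri ∩ Bashir: 10:00-11:20, 12:40-15:10, 15:15-15:25.
Finn ∩ Dmitri ∩ Bashir ∩ Chen: 10:20-11:20, 12:40-15:00, 15:15-15:25.
The longest is 12:40-15:00 at 140 minutes.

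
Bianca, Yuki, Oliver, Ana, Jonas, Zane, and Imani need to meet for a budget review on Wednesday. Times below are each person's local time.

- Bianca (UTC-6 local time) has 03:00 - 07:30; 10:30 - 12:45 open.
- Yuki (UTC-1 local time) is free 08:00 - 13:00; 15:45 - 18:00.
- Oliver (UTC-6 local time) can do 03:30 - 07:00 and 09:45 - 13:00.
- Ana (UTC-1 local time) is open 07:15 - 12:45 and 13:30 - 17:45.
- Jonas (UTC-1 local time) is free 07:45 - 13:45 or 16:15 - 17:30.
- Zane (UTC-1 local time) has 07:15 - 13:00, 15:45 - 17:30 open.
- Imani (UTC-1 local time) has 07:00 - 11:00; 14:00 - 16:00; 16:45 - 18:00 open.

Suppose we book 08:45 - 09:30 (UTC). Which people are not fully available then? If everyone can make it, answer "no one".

Bianca, Oliver, Yuki

Bianca in UTC: 09:00-13:30, 16:30-18:45 (add 6h to convert from UTC-6).
Yuki in UTC: 09:00-14:00, 16:45-19:00 (add 1h to convert from UTC-1).
Oliver in UTC: 09:30-13:00, 15:45-19:00 (add 6h to convert from UTC-6).
Ana in UTC: 08:15-13:45, 14:30-18:45 (add 1h to convert from UTC-1).
Jonas in UTC: 08:45-14:45, 17:15-18:30 (add 1h to convert from UTC-1).
Zane in UTC: 08:15-14:00, 16:45-18:30 (add 1h to convert from UTC-1).
Imani in UTC: 08:00-12:00, 15:00-17:00, 17:45-19:00 (add 1h to convert from UTC-1).
Bianca: not fully free for 08:45-09:30. Yuki: not fully free for 08:45-09:30. Oliver: not fully free for 08:45-09:30. Ana: free for 08:45-09:30. Jonas: free for 08:45-09:30. Zane: free for 08:45-09:30. Imani: free for 08:45-09:30.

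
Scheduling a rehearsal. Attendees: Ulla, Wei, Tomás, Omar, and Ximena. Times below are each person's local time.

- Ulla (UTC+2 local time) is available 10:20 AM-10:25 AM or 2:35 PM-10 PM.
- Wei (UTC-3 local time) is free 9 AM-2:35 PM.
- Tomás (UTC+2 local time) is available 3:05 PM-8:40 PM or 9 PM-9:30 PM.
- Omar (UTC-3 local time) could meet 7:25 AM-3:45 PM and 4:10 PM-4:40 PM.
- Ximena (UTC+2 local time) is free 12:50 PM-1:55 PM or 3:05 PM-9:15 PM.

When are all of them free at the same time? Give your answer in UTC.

13:05-17:35

Ulla in UTC: 08:20-08:25, 12:35-20:00 (subtract 2h to convert from UTC+2).
Wei in UTC: 12:00-17:35 (add 3h to convert from UTC-3).
Tomás in UTC: 13:05-18:40, 19:00-19:30 (subtract 2h to convert from UTC+2).
Omar in UTC: 10:25-18:45, 19:10-19:40 (add 3h to convert from UTC-3).
Ximena in UTC: 10:50-11:55, 13:05-19:15 (subtract 2h to convert from UTC+2).
Ulla ∩ Wei: 12:35-17:35.
Ulla ∩ Wei ∩ Tomás: 13:05-17:35.
Ulla ∩ Wei ∩ Tomás ∩ Omar: 13:05-17:35.
Ulla ∩ Wei ∩ Tomás ∩ Omar ∩ Ximena: 13:05-17:35.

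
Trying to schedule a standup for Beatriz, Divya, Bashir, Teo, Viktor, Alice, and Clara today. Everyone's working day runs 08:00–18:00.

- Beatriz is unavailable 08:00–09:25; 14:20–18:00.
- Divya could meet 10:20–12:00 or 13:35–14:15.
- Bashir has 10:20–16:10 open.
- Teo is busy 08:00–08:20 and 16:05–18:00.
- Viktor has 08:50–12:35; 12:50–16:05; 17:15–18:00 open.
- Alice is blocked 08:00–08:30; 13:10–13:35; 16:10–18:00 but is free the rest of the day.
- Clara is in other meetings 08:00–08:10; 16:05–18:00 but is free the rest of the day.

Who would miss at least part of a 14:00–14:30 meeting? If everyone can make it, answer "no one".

Beatriz, Divya

Beatriz free: 09:25-14:20 (invert busy blocks within the working day).
Divya free: 10:20-12:00, 13:35-14:15.
Bashir free: 10:20-16:10.
Teo free: 08:20-16:05 (invert busy blocks within the working day).
Viktor free: 08:50-12:35, 12:50-16:05, 17:15-18:00.
Alice free: 08:30-13:10, 13:35-16:10 (invert busy blocks within the working day).
Clara free: 08:10-16:05 (invert busy blocks within the working day).
Beatriz: not fully free for 14:00-14:30. Divya: not fully free for 14:00-14:30. Bashir: free for 14:00-14:30. Teo: free for 14:00-14:30. Viktor: free for 14:00-14:30. Alice: free for 14:00-14:30. Clara: free for 14:00-14:30.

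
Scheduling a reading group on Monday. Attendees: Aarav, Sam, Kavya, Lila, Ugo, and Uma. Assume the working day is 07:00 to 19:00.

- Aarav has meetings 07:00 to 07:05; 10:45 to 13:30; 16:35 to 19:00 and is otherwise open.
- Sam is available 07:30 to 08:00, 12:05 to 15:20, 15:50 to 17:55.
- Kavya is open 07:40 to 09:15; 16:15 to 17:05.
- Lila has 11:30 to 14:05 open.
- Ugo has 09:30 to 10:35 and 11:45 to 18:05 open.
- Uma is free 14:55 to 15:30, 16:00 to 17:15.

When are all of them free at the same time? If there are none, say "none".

Aarav free: 07:05-10:45, 13:30-16:35 (invert busy blocks within the working day).
Sam free: 07:30-08:00, 12:05-15:20, 15:50-17:55.
Kavya free: 07:40-09:15, 16:15-17:05.
Lila free: 11:30-14:05.
Ugo free: 09:30-10:35, 11:45-18:05.
Uma free: 14:55-15:30, 16:00-17:15.
Aarav ∩ Sam: 07:30-08:00, 13:30-15:20, 15:50-16:35.
Aarav ∩ Sam ∩ Kavya: 07:40-08:00, 16:15-16:35.
Aarav ∩ Sam ∩ Kavya ∩ Lila: ∅.
Aarav ∩ Sam ∩ Kavya ∩ Lila ∩ Ugo: ∅.
Aarav ∩ Sam ∩ Kavya ∩ Lila ∩ Ugo ∩ Uma: ∅.
There is no time when everyone is free.

none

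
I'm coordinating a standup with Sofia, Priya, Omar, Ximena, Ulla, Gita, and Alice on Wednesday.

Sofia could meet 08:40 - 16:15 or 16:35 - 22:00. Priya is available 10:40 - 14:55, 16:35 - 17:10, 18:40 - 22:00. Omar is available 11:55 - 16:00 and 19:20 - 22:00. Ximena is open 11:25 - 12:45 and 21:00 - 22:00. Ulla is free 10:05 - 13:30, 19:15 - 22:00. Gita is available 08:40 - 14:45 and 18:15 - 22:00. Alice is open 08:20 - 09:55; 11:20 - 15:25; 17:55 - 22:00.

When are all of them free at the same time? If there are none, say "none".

Sofia ∩ Priya: 10:40-14:55, 16:35-17:10, 18:40-22:00.
Sofia ∩ Priya ∩ Omar: 11:55-14:55, 19:20-22:00.
Sofia ∩ Priya ∩ Omar ∩ Ximena: 11:55-12:45, 21:00-22:00.
Sofia ∩ Priya ∩ Omar ∩ Ximena ∩ Ulla: 11:55-12:45, 21:00-22:00.
Sofia ∩ Priya ∩ Omar ∩ Ximena ∩ Ulla ∩ Gita: 11:55-12:45, 21:00-22:00.
Sofia ∩ Priya ∩ Omar ∩ Ximena ∩ Ulla ∩ Gita ∩ Alice: 11:55-12:45, 21:00-22:00.
So the common availability across everyone is 11:55-12:45, 21:00-22:00.

11:55-12:45, 21:00-22:00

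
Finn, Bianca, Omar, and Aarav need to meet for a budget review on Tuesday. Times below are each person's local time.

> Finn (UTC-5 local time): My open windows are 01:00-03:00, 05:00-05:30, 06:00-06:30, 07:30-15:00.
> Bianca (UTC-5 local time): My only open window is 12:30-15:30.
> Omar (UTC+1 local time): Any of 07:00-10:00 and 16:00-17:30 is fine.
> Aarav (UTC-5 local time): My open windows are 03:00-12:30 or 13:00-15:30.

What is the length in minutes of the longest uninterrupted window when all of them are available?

Finn in UTC: 06:00-08:00, 10:00-10:30, 11:00-11:30, 12:30-20:00 (add 5h to convert from UTC-5).
Bianca in UTC: 17:30-20:30 (add 5h to convert from UTC-5).
Omar in UTC: 06:00-09:00, 15:00-16:30 (subtract 1h to convert from UTC+1).
Aarav in UTC: 08:00-17:30, 18:00-20:30 (add 5h to convert from UTC-5).
Finn ∩ Bianca: 17:30-20:00.
Finn ∩ Bianca ∩ Omar: ∅.
Finn ∩ Bianca ∩ Omar ∩ Aarav: ∅.
There is no time when everyone is free.
No common window exists, so the longest block is 0 minutes.

0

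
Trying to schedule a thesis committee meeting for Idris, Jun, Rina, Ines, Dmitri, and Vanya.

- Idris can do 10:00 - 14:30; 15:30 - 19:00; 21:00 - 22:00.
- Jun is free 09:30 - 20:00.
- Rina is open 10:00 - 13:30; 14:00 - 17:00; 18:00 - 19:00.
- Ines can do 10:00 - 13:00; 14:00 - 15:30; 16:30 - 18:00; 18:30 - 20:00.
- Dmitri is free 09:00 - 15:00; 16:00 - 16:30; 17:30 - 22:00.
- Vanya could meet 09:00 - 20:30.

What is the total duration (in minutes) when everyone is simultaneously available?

240

Idris ∩ Jun: 10:00-14:30, 15:30-19:00.
Idris ∩ Jun ∩ Rina: 10:00-13:30, 14:00-14:30, 15:30-17:00, 18:00-19:00.
Idris ∩ Jun ∩ Rina ∩ Ines: 10:00-13:00, 14:00-14:30, 16:30-17:00, 18:30-19:00.
Idris ∩ Jun ∩ Rina ∩ Ines ∩ Dmitri: 10:00-13:00, 14:00-14:30, 18:30-19:00.
Idris ∩ Jun ∩ Rina ∩ Ines ∩ Dmitri ∩ Vanya: 10:00-13:00, 14:00-14:30, 18:30-19:00.
So the common availability across everyone is 10:00-13:00, 14:00-14:30, 18:30-19:00.
Summing the common windows: 180 + 30 + 30 = 240 minutes.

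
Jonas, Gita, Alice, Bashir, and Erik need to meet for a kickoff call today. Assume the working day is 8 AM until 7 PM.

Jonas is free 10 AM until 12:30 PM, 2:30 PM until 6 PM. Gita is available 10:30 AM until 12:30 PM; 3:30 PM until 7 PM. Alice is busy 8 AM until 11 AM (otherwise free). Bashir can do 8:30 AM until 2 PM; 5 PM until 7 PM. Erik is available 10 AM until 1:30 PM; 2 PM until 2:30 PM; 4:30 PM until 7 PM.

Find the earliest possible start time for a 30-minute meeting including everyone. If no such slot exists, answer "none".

11:00

Jonas free: 10:00-12:30, 14:30-18:00.
Gita free: 10:30-12:30, 15:30-19:00.
Alice free: 11:00-19:00 (invert busy blocks within the working day).
Bashir free: 08:30-14:00, 17:00-19:00.
Erik free: 10:00-13:30, 14:00-14:30, 16:30-19:00.
Jonas ∩ Gita: 10:30-12:30, 15:30-18:00.
Jonas ∩ Gita ∩ Alice: 11:00-12:30, 15:30-18:00.
Jonas ∩ Gita ∩ Alice ∩ Bashir: 11:00-12:30, 17:00-18:00.
Jonas ∩ Gita ∩ Alice ∩ Bashir ∩ Erik: 11:00-12:30, 17:00-18:00.
The first common window of at least 30 minutes is 11:00-12:30, so the earliest start is 11:00.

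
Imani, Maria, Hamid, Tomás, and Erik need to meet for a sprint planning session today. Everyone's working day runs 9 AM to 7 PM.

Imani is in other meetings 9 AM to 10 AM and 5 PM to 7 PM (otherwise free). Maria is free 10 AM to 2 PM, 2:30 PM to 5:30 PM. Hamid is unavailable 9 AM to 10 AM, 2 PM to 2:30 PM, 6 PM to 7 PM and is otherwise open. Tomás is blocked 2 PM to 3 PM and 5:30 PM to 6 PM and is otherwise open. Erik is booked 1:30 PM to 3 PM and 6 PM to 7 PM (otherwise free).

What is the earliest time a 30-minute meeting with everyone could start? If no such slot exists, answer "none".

10:00

Imani free: 10:00-17:00 (invert busy blocks within the working day).
Maria free: 10:00-14:00, 14:30-17:30.
Hamid free: 10:00-14:00, 14:30-18:00 (invert busy blocks within the working day).
Tomás free: 09:00-14:00, 15:00-17:30, 18:00-19:00 (invert busy blocks within the working day).
Erik free: 09:00-13:30, 15:00-18:00 (invert busy blocks within the working day).
Imani ∩ Maria: 10:00-14:00, 14:30-17:00.
Imani ∩ Maria ∩ Hamid: 10:00-14:00, 14:30-17:00.
Imani ∩ Maria ∩ Hamid ∩ Tomás: 10:00-14:00, 15:00-17:00.
Imani ∩ Maria ∩ Hamid ∩ Tomás ∩ Erik: 10:00-13:30, 15:00-17:00.
The first common window of at least 30 minutes is 10:00-13:30, so the earliest start is 10:00.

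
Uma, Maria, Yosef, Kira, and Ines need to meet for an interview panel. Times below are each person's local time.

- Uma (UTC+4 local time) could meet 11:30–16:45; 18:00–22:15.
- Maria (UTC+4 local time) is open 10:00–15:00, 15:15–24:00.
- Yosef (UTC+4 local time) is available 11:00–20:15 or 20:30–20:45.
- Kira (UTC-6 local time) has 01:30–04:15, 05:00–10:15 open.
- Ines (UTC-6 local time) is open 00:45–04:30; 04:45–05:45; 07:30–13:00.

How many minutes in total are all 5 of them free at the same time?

330

Uma in UTC: 07:30-12:45, 14:00-18:15 (subtract 4h to convert from UTC+4).
Maria in UTC: 06:00-11:00, 11:15-20:00 (subtract 4h to convert from UTC+4).
Yosef in UTC: 07:00-16:15, 16:30-16:45 (subtract 4h to convert from UTC+4).
Kira in UTC: 07:30-10:15, 11:00-16:15 (add 6h to convert from UTC-6).
Ines in UTC: 06:45-10:30, 10:45-11:45, 13:30-19:00 (add 6h to convert from UTC-6).
Uma ∩ Maria: 07:30-11:00, 11:15-12:45, 14:00-18:15.
Uma ∩ Maria ∩ Yosef: 07:30-11:00, 11:15-12:45, 14:00-16:15, 16:30-16:45.
Uma ∩ Maria ∩ Yosef ∩ Kira: 07:30-10:15, 11:15-12:45, 14:00-16:15.
Uma ∩ Maria ∩ Yosef ∩ Kira ∩ Ines: 07:30-10:15, 11:15-11:45, 14:00-16:15.
So the common availability across everyone is 07:30-10:15, 11:15-11:45, 14:00-16:15.
Summing the common windows: 165 + 30 + 135 = 330 minutes.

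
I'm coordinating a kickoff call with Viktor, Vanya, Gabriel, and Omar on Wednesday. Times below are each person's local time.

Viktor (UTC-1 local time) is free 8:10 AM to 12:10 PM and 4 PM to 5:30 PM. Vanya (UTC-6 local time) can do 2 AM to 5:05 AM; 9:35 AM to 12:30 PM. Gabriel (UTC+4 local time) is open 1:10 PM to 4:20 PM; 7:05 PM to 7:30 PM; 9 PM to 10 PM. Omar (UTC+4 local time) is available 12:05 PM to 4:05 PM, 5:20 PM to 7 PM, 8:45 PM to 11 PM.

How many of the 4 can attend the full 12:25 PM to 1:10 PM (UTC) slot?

Viktor in UTC: 09:10-13:10, 17:00-18:30 (add 1h to convert from UTC-1).
Vanya in UTC: 08:00-11:05, 15:35-18:30 (add 6h to convert from UTC-6).
Gabriel in UTC: 09:10-12:20, 15:05-15:30, 17:00-18:00 (subtract 4h to convert from UTC+4).
Omar in UTC: 08:05-12:05, 13:20-15:00, 16:45-19:00 (subtract 4h to convert from UTC+4).
Viktor can make the full 12:25-13:10 slot — that's 1.

1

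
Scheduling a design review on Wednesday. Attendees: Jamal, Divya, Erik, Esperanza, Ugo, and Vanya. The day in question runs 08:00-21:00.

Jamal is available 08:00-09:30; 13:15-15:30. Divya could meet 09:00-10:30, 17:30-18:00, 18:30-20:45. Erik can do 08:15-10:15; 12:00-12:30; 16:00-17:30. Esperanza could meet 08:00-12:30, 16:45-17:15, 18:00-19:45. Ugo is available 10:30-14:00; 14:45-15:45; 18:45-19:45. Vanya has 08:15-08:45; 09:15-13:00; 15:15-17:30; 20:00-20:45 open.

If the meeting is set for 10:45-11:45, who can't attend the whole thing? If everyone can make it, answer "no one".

Jamal: not fully free for 10:45-11:45. Divya: not fully free for 10:45-11:45. Erik: not fully free for 10:45-11:45. Esperanza: free for 10:45-11:45. Ugo: free for 10:45-11:45. Vanya: free for 10:45-11:45.

Divya, Erik, Jamal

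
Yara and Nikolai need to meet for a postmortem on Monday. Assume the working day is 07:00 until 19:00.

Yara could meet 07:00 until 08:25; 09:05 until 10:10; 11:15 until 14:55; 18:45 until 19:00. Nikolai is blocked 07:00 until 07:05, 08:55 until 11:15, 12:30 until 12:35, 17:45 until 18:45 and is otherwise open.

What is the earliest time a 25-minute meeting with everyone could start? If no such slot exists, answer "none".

07:05

Yara free: 07:00-08:25, 09:05-10:10, 11:15-14:55, 18:45-19:00.
Nikolai free: 07:05-08:55, 11:15-12:30, 12:35-17:45, 18:45-19:00 (invert busy blocks within the working day).
Yara ∩ Nikolai: 07:05-08:25, 11:15-12:30, 12:35-14:55, 18:45-19:00.
So the common availability across everyone is 07:05-08:25, 11:15-12:30, 12:35-14:55, 18:45-19:00.
The first common window of at least 25 minutes is 07:05-08:25, so the earliest start is 07:05.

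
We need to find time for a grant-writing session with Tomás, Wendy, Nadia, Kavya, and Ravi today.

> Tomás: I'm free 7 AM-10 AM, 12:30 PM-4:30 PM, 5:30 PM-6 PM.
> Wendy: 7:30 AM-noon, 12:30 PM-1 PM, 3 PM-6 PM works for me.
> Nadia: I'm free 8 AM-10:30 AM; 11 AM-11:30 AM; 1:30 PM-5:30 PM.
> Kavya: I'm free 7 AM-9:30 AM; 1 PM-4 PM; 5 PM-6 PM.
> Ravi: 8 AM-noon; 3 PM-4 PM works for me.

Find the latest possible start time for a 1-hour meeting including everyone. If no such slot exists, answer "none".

Tomás ∩ Wendy: 07:30-10:00, 12:30-13:00, 15:00-16:30, 17:30-18:00.
Tomás ∩ Wendy ∩ Nadia: 08:00-10:00, 15:00-16:30.
Tomás ∩ Wendy ∩ Nadia ∩ Kavya: 08:00-09:30, 15:00-16:00.
Tomás ∩ Wendy ∩ Nadia ∩ Kavya ∩ Ravi: 08:00-09:30, 15:00-16:00.
So the common availability across everyone is 08:00-09:30, 15:00-16:00.
The last common window of at least 60 minutes is 15:00-16:00; a 60-minute meeting can start as late as 15:00 and still end by 16:00.

15:00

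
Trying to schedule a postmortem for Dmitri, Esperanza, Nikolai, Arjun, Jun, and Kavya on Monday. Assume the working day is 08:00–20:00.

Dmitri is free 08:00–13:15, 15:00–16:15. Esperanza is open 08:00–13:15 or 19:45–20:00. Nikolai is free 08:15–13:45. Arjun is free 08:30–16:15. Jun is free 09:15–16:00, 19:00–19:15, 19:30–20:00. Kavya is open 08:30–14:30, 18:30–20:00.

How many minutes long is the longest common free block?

240

Dmitri ∩ Esperanza: 08:00-13:15.
Dmitri ∩ Esperanza ∩ Nikolai: 08:15-13:15.
Dmitri ∩ Esperanza ∩ Nikolai ∩ Arjun: 08:30-13:15.
Dmitri ∩ Esperanza ∩ Nikolai ∩ Arjun ∩ Jun: 09:15-13:15.
Dmitri ∩ Esperanza ∩ Nikolai ∩ Arjun ∩ Jun ∩ Kavya: 09:15-13:15.
Those are the intersection windows.
The longest is 09:15-13:15 at 240 minutes.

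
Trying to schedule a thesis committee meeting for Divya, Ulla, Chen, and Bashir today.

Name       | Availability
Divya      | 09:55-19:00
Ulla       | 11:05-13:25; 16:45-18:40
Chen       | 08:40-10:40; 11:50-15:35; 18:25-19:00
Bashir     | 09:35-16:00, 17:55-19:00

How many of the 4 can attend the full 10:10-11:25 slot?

Divya and Bashir can make the full 10:10-11:25 slot — that's 2.

2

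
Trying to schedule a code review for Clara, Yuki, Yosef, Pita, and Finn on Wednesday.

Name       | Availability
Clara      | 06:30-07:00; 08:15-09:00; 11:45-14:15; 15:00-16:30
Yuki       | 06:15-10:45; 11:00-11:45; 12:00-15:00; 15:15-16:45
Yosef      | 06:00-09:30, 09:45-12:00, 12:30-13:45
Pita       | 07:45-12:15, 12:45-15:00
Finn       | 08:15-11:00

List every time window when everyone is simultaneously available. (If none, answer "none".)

Clara ∩ Yuki: 06:30-07:00, 08:15-09:00, 12:00-14:15, 15:15-16:30.
Clara ∩ Yuki ∩ Yosef: 06:30-07:00, 08:15-09:00, 12:30-13:45.
Clara ∩ Yuki ∩ Yosef ∩ Pita: 08:15-09:00, 12:45-13:45.
Clara ∩ Yuki ∩ Yosef ∩ Pita ∩ Finn: 08:15-09:00.
Those are the intersection windows.

08:15-09:00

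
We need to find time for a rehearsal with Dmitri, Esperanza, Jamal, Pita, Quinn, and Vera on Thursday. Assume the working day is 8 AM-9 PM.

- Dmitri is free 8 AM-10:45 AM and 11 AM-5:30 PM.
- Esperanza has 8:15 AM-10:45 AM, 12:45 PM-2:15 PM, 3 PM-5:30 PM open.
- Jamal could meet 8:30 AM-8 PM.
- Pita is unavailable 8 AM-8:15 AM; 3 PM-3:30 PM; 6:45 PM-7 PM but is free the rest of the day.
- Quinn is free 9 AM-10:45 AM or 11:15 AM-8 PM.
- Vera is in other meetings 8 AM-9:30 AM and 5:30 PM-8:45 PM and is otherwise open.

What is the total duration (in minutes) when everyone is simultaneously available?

Dmitri free: 08:00-10:45, 11:00-17:30.
Esperanza free: 08:15-10:45, 12:45-14:15, 15:00-17:30.
Jamal free: 08:30-20:00.
Pita free: 08:15-15:00, 15:30-18:45, 19:00-21:00 (invert busy blocks within the working day).
Quinn free: 09:00-10:45, 11:15-20:00.
Vera free: 09:30-17:30, 20:45-21:00 (invert busy blocks within the working day).
Dmitri ∩ Esperanza: 08:15-10:45, 12:45-14:15, 15:00-17:30.
Dmitri ∩ Esperanza ∩ Jamal: 08:30-10:45, 12:45-14:15, 15:00-17:30.
Dmitri ∩ Esperanza ∩ Jamal ∩ Pita: 08:30-10:45, 12:45-14:15, 15:30-17:30.
Dmitri ∩ Esperanza ∩ Jamal ∩ Pita ∩ Quinn: 09:00-10:45, 12:45-14:15, 15:30-17:30.
Dmitri ∩ Esperanza ∩ Jamal ∩ Pita ∩ Quinn ∩ Vera: 09:30-10:45, 12:45-14:15, 15:30-17:30.
Those are the intersection windows.
Summing the common windows: 75 + 90 + 120 = 285 minutes.

285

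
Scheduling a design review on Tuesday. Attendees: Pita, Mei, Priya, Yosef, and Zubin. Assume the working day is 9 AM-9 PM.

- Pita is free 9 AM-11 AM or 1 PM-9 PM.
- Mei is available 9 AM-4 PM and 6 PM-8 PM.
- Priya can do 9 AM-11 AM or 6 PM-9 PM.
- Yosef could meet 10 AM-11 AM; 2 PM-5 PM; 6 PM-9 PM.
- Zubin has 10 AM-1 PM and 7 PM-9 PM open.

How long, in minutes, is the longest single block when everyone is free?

60

Pita ∩ Mei: 09:00-11:00, 13:00-16:00, 18:00-20:00.
Pita ∩ Mei ∩ Priya: 09:00-11:00, 18:00-20:00.
Pita ∩ Mei ∩ Priya ∩ Yosef: 10:00-11:00, 18:00-20:00.
Pita ∩ Mei ∩ Priya ∩ Yosef ∩ Zubin: 10:00-11:00, 19:00-20:00.
The longest is 10:00-11:00 at 60 minutes.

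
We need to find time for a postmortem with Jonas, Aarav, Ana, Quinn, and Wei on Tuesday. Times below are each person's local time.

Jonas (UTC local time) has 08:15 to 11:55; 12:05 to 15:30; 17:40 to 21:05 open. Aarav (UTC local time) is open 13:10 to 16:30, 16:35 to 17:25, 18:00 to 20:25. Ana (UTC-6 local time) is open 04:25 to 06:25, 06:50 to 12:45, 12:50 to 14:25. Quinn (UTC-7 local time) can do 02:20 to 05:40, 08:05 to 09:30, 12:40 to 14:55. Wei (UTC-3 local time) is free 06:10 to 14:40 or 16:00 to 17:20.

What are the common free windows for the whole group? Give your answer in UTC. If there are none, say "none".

Jonas in UTC: 08:15-11:55, 12:05-15:30, 17:40-21:05.
Aarav in UTC: 13:10-16:30, 16:35-17:25, 18:00-20:25.
Ana in UTC: 10:25-12:25, 12:50-18:45, 18:50-20:25 (add 6h to convert from UTC-6).
Quinn in UTC: 09:20-12:40, 15:05-16:30, 19:40-21:55 (add 7h to convert from UTC-7).
Wei in UTC: 09:10-17:40, 19:00-20:20 (add 3h to convert from UTC-3).
Jonas ∩ Aarav: 13:10-15:30, 18:00-20:25.
Jonas ∩ Aarav ∩ Ana: 13:10-15:30, 18:00-18:45, 18:50-20:25.
Jonas ∩ Aarav ∩ Ana ∩ Quinn: 15:05-15:30, 19:40-20:25.
Jonas ∩ Aarav ∩ Ana ∩ Quinn ∩ Wei: 15:05-15:30, 19:40-20:20.
So the common availability across everyone is 15:05-15:30, 19:40-20:20.

15:05-15:30, 19:40-20:20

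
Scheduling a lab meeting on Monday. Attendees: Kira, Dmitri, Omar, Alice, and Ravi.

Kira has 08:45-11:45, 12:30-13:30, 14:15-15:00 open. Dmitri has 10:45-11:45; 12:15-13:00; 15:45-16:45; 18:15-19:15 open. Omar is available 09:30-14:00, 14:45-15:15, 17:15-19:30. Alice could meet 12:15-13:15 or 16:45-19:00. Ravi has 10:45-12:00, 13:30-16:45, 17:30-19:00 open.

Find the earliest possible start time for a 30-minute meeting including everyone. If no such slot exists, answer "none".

Kira ∩ Dmitri: 10:45-11:45, 12:30-13:00.
Kira ∩ Dmitri ∩ Omar: 10:45-11:45, 12:30-13:00.
Kira ∩ Dmitri ∩ Omar ∩ Alice: 12:30-13:00.
Kira ∩ Dmitri ∩ Omar ∩ Alice ∩ Ravi: ∅.
There is no time when everyone is free.
No common window is at least 30 minutes long.

none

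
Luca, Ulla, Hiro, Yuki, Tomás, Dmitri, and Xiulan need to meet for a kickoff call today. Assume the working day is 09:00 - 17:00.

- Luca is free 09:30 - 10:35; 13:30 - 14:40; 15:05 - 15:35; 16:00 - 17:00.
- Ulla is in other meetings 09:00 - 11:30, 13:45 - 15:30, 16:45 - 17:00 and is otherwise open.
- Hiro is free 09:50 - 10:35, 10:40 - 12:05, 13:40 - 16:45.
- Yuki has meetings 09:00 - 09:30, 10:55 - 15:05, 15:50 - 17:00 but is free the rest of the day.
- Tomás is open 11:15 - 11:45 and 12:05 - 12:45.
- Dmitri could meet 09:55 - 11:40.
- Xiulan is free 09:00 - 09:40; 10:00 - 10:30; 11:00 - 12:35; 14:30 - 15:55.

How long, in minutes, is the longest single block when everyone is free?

0

Luca free: 09:30-10:35, 13:30-14:40, 15:05-15:35, 16:00-17:00.
Ulla free: 11:30-13:45, 15:30-16:45 (invert busy blocks within the working day).
Hiro free: 09:50-10:35, 10:40-12:05, 13:40-16:45.
Yuki free: 09:30-10:55, 15:05-15:50 (invert busy blocks within the working day).
Tomás free: 11:15-11:45, 12:05-12:45.
Dmitri free: 09:55-11:40.
Xiulan free: 09:00-09:40, 10:00-10:30, 11:00-12:35, 14:30-15:55.
Luca ∩ Ulla: 13:30-13:45, 15:30-15:35, 16:00-16:45.
Luca ∩ Ulla ∩ Hiro: 13:40-13:45, 15:30-15:35, 16:00-16:45.
Luca ∩ Ulla ∩ Hiro ∩ Yuki: 15:30-15:35.
Luca ∩ Ulla ∩ Hiro ∩ Yuki ∩ Tomás: ∅.
Luca ∩ Ulla ∩ Hiro ∩ Yuki ∩ Tomás ∩ Dmitri: ∅.
Luca ∩ Ulla ∩ Hiro ∩ Yuki ∩ Tomás ∩ Dmitri ∩ Xiulan: ∅.
There is no time when everyone is free.
No common window exists, so the longest block is 0 minutes.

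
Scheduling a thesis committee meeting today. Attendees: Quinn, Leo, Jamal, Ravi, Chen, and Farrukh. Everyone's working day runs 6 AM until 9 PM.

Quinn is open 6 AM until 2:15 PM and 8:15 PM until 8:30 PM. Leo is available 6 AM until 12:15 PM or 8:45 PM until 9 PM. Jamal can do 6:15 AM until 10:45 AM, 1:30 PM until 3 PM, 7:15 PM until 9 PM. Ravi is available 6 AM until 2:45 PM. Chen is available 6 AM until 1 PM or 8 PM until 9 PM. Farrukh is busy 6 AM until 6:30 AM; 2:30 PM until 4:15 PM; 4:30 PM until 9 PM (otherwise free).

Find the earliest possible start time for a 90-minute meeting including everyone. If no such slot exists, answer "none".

Quinn free: 06:00-14:15, 20:15-20:30.
Leo free: 06:00-12:15, 20:45-21:00.
Jamal free: 06:15-10:45, 13:30-15:00, 19:15-21:00.
Ravi free: 06:00-14:45.
Chen free: 06:00-13:00, 20:00-21:00.
Farrukh free: 06:30-14:30, 16:15-16:30 (invert busy blocks within the working day).
Quinn ∩ Leo: 06:00-12:15.
Quinn ∩ Leo ∩ Jamal: 06:15-10:45.
Quinn ∩ Leo ∩ Jamal ∩ Ravi: 06:15-10:45.
Quinn ∩ Leo ∩ Jamal ∩ Ravi ∩ Chen: 06:15-10:45.
Quinn ∩ Leo ∩ Jamal ∩ Ravi ∩ Chen ∩ Farrukh: 06:30-10:45.
The first common window of at least 90 minutes is 06:30-10:45, so the earliest start is 06:30.

06:30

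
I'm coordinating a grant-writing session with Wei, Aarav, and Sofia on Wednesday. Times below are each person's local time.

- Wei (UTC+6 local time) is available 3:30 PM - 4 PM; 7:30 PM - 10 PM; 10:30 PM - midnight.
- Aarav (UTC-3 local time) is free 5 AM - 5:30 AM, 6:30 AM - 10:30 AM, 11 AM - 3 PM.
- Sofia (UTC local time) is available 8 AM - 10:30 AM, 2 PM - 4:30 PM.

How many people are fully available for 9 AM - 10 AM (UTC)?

1

Wei in UTC: 09:30-10:00, 13:30-16:00, 16:30-18:00 (subtract 6h to convert from UTC+6).
Aarav in UTC: 08:00-08:30, 09:30-13:30, 14:00-18:00 (add 3h to convert from UTC-3).
Sofia in UTC: 08:00-10:30, 14:00-16:30.
Sofia can make the full 09:00-10:00 slot — that's 1.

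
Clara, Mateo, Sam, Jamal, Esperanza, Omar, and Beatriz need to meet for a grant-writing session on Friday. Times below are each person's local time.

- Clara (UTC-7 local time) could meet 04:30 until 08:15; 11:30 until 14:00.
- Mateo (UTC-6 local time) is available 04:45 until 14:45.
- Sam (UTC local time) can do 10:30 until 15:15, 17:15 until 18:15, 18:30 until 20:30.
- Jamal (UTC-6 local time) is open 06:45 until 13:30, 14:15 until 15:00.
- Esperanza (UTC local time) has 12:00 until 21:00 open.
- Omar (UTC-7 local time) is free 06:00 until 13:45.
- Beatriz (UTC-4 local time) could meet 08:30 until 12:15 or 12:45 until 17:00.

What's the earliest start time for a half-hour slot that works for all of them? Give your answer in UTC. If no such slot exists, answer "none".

Clara in UTC: 11:30-15:15, 18:30-21:00 (add 7h to convert from UTC-7).
Mateo in UTC: 10:45-20:45 (add 6h to convert from UTC-6).
Sam in UTC: 10:30-15:15, 17:15-18:15, 18:30-20:30.
Jamal in UTC: 12:45-19:30, 20:15-21:00 (add 6h to convert from UTC-6).
Esperanza in UTC: 12:00-21:00.
Omar in UTC: 13:00-20:45 (add 7h to convert from UTC-7).
Beatriz in UTC: 12:30-16:15, 16:45-21:00 (add 4h to convert from UTC-4).
Clara ∩ Mateo: 11:30-15:15, 18:30-20:45.
Clara ∩ Mateo ∩ Sam: 11:30-15:15, 18:30-20:30.
Clara ∩ Mateo ∩ Sam ∩ Jamal: 12:45-15:15, 18:30-19:30, 20:15-20:30.
Clara ∩ Mateo ∩ Sam ∩ Jamal ∩ Esperanza: 12:45-15:15, 18:30-19:30, 20:15-20:30.
Clara ∩ Mateo ∩ Sam ∩ Jamal ∩ Esperanza ∩ Omar: 13:00-15:15, 18:30-19:30, 20:15-20:30.
Clara ∩ Mateo ∩ Sam ∩ Jamal ∩ Esperanza ∩ Omar ∩ Beatriz: 13:00-15:15, 18:30-19:30, 20:15-20:30.
The first common window of at least 30 minutes is 13:00-15:15, so the earliest start is 13:00.

13:00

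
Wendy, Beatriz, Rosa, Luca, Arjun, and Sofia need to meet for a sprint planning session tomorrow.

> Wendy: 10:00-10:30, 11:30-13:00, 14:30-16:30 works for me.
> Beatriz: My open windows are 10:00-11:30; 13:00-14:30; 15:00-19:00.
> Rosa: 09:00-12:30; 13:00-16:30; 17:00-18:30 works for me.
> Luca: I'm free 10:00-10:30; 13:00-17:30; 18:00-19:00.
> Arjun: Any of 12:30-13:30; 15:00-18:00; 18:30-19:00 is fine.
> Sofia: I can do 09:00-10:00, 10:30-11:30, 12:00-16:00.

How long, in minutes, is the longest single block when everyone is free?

Wendy ∩ Beatriz: 10:00-10:30, 15:00-16:30.
Wendy ∩ Beatriz ∩ Rosa: 10:00-10:30, 15:00-16:30.
Wendy ∩ Beatriz ∩ Rosa ∩ Luca: 10:00-10:30, 15:00-16:30.
Wendy ∩ Beatriz ∩ Rosa ∩ Luca ∩ Arjun: 15:00-16:30.
Wendy ∩ Beatriz ∩ Rosa ∩ Luca ∩ Arjun ∩ Sofia: 15:00-16:00.
So the common availability across everyone is 15:00-16:00.
The longest is 15:00-16:00 at 60 minutes.

60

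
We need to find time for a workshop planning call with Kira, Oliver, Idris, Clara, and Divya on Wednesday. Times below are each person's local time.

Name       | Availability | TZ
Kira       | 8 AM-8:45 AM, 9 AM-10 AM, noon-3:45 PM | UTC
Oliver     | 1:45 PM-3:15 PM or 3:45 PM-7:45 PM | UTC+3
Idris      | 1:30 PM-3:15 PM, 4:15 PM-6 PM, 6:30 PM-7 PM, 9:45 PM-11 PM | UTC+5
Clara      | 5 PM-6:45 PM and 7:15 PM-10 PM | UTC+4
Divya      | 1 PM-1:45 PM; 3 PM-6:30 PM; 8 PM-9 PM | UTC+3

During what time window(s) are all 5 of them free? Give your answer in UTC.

Kira in UTC: 08:00-08:45, 09:00-10:00, 12:00-15:45.
Oliver in UTC: 10:45-12:15, 12:45-16:45 (subtract 3h to convert from UTC+3).
Idris in UTC: 08:30-10:15, 11:15-13:00, 13:30-14:00, 16:45-18:00 (subtract 5h to convert from UTC+5).
Clara in UTC: 13:00-14:45, 15:15-18:00 (subtract 4h to convert from UTC+4).
Divya in UTC: 10:00-10:45, 12:00-15:30, 17:00-18:00 (subtract 3h to convert from UTC+3).
Kira ∩ Oliver: 12:00-12:15, 12:45-15:45.
Kira ∩ Oliver ∩ Idris: 12:00-12:15, 12:45-13:00, 13:30-14:00.
Kira ∩ Oliver ∩ Idris ∩ Clara: 13:30-14:00.
Kira ∩ Oliver ∩ Idris ∩ Clara ∩ Divya: 13:30-14:00.
Those are the intersection windows.

13:30-14:00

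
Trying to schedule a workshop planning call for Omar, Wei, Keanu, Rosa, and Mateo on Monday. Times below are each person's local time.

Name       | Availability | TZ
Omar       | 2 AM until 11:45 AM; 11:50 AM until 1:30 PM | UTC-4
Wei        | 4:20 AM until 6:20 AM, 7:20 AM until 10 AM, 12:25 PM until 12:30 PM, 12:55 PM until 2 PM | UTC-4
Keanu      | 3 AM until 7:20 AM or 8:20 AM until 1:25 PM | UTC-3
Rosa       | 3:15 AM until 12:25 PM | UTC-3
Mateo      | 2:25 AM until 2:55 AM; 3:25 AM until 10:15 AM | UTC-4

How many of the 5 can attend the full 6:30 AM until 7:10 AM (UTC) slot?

Omar in UTC: 06:00-15:45, 15:50-17:30 (add 4h to convert from UTC-4).
Wei in UTC: 08:20-10:20, 11:20-14:00, 16:25-16:30, 16:55-18:00 (add 4h to convert from UTC-4).
Keanu in UTC: 06:00-10:20, 11:20-16:25 (add 3h to convert from UTC-3).
Rosa in UTC: 06:15-15:25 (add 3h to convert from UTC-3).
Mateo in UTC: 06:25-06:55, 07:25-14:15 (add 4h to convert from UTC-4).
Omar, Keanu, and Rosa can make the full 06:30-07:10 slot — that's 3.

3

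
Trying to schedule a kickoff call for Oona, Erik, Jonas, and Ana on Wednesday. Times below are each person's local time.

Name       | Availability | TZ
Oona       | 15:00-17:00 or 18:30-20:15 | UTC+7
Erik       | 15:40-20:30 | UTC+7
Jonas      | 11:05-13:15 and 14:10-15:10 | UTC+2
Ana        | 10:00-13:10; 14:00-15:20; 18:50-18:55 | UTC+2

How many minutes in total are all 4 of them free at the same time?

Oona in UTC: 08:00-10:00, 11:30-13:15 (subtract 7h to convert from UTC+7).
Erik in UTC: 08:40-13:30 (subtract 7h to convert from UTC+7).
Jonas in UTC: 09:05-11:15, 12:10-13:10 (subtract 2h to convert from UTC+2).
Ana in UTC: 08:00-11:10, 12:00-13:20, 16:50-16:55 (subtract 2h to convert from UTC+2).
Oona ∩ Erik: 08:40-10:00, 11:30-13:15.
Oona ∩ Erik ∩ Jonas: 09:05-10:00, 12:10-13:10.
Oona ∩ Erik ∩ Jonas ∩ Ana: 09:05-10:00, 12:10-13:10.
Those are the intersection windows.
Summing the common windows: 55 + 60 = 115 minutes.

115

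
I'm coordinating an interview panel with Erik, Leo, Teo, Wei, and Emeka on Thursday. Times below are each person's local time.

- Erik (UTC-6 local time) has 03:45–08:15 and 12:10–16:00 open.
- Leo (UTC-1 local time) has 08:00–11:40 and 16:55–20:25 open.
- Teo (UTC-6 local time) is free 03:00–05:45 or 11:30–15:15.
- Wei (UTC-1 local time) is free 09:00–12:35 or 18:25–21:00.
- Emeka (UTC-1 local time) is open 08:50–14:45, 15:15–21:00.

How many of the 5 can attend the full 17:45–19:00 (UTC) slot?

2

Erik in UTC: 09:45-14:15, 18:10-22:00 (add 6h to convert from UTC-6).
Leo in UTC: 09:00-12:40, 17:55-21:25 (add 1h to convert from UTC-1).
Teo in UTC: 09:00-11:45, 17:30-21:15 (add 6h to convert from UTC-6).
Wei in UTC: 10:00-13:35, 19:25-22:00 (add 1h to convert from UTC-1).
Emeka in UTC: 09:50-15:45, 16:15-22:00 (add 1h to convert from UTC-1).
Teo and Emeka can make the full 17:45-19:00 slot — that's 2.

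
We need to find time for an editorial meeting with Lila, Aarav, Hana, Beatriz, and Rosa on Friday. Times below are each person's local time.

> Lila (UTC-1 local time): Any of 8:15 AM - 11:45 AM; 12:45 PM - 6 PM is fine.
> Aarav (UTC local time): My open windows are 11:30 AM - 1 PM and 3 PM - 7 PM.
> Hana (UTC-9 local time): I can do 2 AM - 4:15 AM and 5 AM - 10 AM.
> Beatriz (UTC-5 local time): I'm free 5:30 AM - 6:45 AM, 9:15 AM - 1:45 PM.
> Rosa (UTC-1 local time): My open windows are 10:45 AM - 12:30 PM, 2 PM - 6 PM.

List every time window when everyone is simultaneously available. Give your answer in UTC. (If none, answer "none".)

15:00-18:45

Lila in UTC: 09:15-12:45, 13:45-19:00 (add 1h to convert from UTC-1).
Aarav in UTC: 11:30-13:00, 15:00-19:00.
Hana in UTC: 11:00-13:15, 14:00-19:00 (add 9h to convert from UTC-9).
Beatriz in UTC: 10:30-11:45, 14:15-18:45 (add 5h to convert from UTC-5).
Rosa in UTC: 11:45-13:30, 15:00-19:00 (add 1h to convert from UTC-1).
Lila ∩ Aarav: 11:30-12:45, 15:00-19:00.
Lila ∩ Aarav ∩ Hana: 11:30-12:45, 15:00-19:00.
Lila ∩ Aarav ∩ Hana ∩ Beatriz: 11:30-11:45, 15:00-18:45.
Lila ∩ Aarav ∩ Hana ∩ Beatriz ∩ Rosa: 15:00-18:45.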